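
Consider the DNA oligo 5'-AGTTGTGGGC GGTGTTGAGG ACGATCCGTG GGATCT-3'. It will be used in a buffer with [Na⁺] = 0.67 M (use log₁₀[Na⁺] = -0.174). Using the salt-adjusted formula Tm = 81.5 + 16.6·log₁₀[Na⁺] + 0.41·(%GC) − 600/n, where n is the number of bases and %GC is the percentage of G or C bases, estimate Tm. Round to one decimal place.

Length n = 36. Counting bases: A=5, T=10, C=5, G=16
G+C = 21, so %GC = 21/36 × 100 = 58.333%
Salt term: 16.6 × (-0.174) = -2.888
GC term: 0.41 × 58.333 = 23.917; length term: −600/36 = −16.667
Tm = 81.5 + (-2.888) + 23.917 − 16.667 = 85.862 → 85.9°C

85.9°C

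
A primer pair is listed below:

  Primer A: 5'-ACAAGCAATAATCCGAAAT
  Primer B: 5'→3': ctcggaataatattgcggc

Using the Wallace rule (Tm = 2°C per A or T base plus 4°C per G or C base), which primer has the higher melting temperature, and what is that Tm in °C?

Primer B, 56°C

Primer A: A+T=13, G+C=6 → Tm = 2(13)+4(6) = 50°C
Primer B: A+T=10, G+C=9 → Tm = 2(10)+4(9) = 56°C
50°C vs 56°C → primer B is higher.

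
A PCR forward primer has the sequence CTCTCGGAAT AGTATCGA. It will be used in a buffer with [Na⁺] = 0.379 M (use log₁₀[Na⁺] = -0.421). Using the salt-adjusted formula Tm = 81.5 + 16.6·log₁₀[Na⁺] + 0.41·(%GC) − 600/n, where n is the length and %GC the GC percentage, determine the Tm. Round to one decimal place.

Length n = 18. Scanning the sequence gives T=5, C=4, A=5, G=4.
G+C = 8, so %GC = 8/18 × 100 = 44.444%
Salt term: 16.6 × (-0.421) = -6.989
GC term: 0.41 × 44.444 = 18.222; length term: −600/18 = −33.333
Tm = 81.5 + (-6.989) + 18.222 − 33.333 = 59.4 → 59.4°C

59.4°C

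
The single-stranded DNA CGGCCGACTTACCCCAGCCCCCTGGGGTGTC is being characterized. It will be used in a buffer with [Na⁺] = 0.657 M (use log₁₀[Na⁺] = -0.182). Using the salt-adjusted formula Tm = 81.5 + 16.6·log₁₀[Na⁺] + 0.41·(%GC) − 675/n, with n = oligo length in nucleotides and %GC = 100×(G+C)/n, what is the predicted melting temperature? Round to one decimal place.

87.1°C

Length n = 31. Scanning the sequence gives T=5, A=3, G=9, C=14.
G+C = 23, so %GC = 23/31 × 100 = 74.194%
Salt term: 16.6 × (-0.182) = -3.021
GC term: 0.41 × 74.194 = 30.42; length term: −675/31 = −21.774
Tm = 81.5 + (-3.021) + 30.42 − 21.774 = 87.125 → 87.1°C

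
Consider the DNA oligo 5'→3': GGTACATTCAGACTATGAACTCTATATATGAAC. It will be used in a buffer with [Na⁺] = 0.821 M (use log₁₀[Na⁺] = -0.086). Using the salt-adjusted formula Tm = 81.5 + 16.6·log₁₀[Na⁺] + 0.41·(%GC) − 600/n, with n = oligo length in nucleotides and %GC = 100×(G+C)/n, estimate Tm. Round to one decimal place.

Length n = 33. Scanning the sequence gives G=5, A=12, T=10, C=6.
G+C = 11, so %GC = 11/33 × 100 = 33.333%
Salt term: 16.6 × (-0.086) = -1.428
GC term: 0.41 × 33.333 = 13.667; length term: −600/33 = −18.182
Tm = 81.5 + (-1.428) + 13.667 − 18.182 = 75.557 → 75.6°C

75.6°C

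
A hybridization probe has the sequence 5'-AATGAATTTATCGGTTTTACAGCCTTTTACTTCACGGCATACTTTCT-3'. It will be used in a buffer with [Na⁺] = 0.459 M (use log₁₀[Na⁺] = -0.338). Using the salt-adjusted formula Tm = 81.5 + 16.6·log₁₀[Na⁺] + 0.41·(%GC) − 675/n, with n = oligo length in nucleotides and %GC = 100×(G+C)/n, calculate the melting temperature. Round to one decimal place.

Length n = 47. Counting bases: T=20, A=11, G=6, C=10
G+C = 16, so %GC = 16/47 × 100 = 34.043%
Salt term: 16.6 × (-0.338) = -5.611
GC term: 0.41 × 34.043 = 13.958; length term: −675/47 = −14.362
Tm = 81.5 + (-5.611) + 13.958 − 14.362 = 75.485 → 75.5°C

75.5°C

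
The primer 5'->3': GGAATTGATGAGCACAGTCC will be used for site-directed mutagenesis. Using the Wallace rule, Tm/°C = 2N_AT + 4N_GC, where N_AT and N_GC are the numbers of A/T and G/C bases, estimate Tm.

60°C

Base counts: A=6, T=4, C=4, G=6
AT pairs contribute 10, GC pairs contribute 10.
Tm = 4·10 + 2·10 = 40 + 20 = 60°C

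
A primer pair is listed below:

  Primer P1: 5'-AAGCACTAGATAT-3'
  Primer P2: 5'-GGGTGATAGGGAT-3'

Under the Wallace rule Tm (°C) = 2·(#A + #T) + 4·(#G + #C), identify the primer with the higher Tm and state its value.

Primer P2, 40°C

Primer P1: A+T=9, G+C=4 → Tm = 2(9)+4(4) = 34°C
Primer P2: A+T=6, G+C=7 → Tm = 2(6)+4(7) = 40°C
34°C vs 40°C → primer P2 is higher.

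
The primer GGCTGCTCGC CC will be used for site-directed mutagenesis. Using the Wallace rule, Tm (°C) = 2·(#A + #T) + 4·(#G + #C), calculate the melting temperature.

T=2, C=6, G=4, A=0
So N_AT = 2 and N_GC = 10.
Tm = 2(2) + 4(10) = 4 + 40 = 44°C

44°C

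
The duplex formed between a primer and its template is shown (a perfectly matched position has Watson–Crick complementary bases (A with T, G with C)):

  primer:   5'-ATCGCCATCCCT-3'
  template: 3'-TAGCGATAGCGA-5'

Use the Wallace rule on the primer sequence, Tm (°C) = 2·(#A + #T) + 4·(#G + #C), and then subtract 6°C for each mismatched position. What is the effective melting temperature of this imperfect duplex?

Primer base counts: A=2, T=3, G=1, C=6 → A+T=5, G+C=7
Perfect-match Tm = 2(5) + 4(7) = 10 + 28 = 38°C
Mismatches (positions where the bases are not complementary): 2 (at positions 6, 10)
Effective Tm = 38 − 2×6 = 38 − 12 = 26°C

26°C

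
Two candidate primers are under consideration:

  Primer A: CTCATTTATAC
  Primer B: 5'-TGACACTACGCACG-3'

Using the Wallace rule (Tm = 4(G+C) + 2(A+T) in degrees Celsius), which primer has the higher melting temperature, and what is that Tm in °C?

Primer A: A+T=8, G+C=3 → Tm = 2(8)+4(3) = 28°C
Primer B: A+T=6, G+C=8 → Tm = 2(6)+4(8) = 44°C
28°C vs 44°C → primer B is higher.

Primer B, 44°C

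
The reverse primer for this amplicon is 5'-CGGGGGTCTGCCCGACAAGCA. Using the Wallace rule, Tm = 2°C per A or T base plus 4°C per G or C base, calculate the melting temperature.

Base counts: G=8, T=2, A=4, C=7
So N_AT = 6 and N_GC = 15.
Tm = 4·15 + 2·6 = 60 + 12 = 72°C

72°C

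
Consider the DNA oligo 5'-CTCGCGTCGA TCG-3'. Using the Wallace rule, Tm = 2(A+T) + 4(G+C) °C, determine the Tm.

44°C

Counting bases: G=4, T=3, C=5, A=1
AT pairs contribute 4, GC pairs contribute 9.
Tm = 4·9 + 2·4 = 36 + 8 = 44°C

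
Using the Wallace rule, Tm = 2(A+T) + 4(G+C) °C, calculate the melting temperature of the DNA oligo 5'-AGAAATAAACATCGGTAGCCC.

Counting bases: G=4, A=9, T=3, C=5
A+T = 12, G+C = 9
Tm = 2×12 + 4×9 = 60°C

60°C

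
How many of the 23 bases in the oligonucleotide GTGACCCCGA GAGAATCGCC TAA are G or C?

13

Counting bases: G=6, T=3, A=7, C=7
Total G or C: 6 + 7 = 13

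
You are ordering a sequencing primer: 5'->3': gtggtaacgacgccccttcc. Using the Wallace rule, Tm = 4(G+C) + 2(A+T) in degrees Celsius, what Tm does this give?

66°C

Base counts: C=8, T=4, G=5, A=3
So N_AT = 7 and N_GC = 13.
Tm = 4·13 + 2·7 = 52 + 14 = 66°C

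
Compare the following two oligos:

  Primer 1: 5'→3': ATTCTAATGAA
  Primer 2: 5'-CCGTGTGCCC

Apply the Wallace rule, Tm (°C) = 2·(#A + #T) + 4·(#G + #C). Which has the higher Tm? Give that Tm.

Primer 1: A+T=9, G+C=2 → Tm = 2(9)+4(2) = 26°C
Primer 2: A+T=2, G+C=8 → Tm = 2(2)+4(8) = 36°C
26°C vs 36°C → primer 2 is higher.

Primer 2, 36°C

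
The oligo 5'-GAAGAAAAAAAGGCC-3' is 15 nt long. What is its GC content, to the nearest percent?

Counting bases: C=2, A=9, T=0, G=4
G+C = 4 + 2 = 6 out of 15 bases
%GC = 6/15 × 100 = 40% ≈ 40%

40%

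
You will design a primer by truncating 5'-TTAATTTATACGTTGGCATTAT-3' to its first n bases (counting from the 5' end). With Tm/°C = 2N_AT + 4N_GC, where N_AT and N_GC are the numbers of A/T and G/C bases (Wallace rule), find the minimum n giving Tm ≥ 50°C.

First 19 bases: TTAATTTATACGTTGGCAT → Tm = 48°C (< 50°C)
First 20 bases: TTAATTTATACGTTGGCATT → Tm = 50°C (≥ 50°C)
Each additional base adds 2°C (A/T) or 4°C (G/C), so Tm is non-decreasing in n; n = 20 is the first length to reach 50°C.

n = 20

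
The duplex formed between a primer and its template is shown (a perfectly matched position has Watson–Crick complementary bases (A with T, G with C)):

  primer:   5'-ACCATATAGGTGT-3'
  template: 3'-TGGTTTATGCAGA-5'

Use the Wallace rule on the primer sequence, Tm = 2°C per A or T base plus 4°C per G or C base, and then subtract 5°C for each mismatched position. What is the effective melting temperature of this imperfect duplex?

21°C

Primer base counts: A=4, T=4, G=3, C=2 → A+T=8, G+C=5
Perfect-match Tm = 2(8) + 4(5) = 16 + 20 = 36°C
Mismatches (positions where the bases are not complementary): 3 (at positions 5, 9, 12)
Effective Tm = 36 − 3×5 = 36 − 15 = 21°C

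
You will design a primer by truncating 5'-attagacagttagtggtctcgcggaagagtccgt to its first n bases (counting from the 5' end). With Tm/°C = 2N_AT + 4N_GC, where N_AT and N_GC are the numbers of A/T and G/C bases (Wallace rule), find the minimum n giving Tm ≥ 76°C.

n = 26

First 25 bases: ATTAGACAGTTAGTGGTCTCGCGGA → Tm = 74°C (< 76°C)
First 26 bases: ATTAGACAGTTAGTGGTCTCGCGGAA → Tm = 76°C (≥ 76°C)
Since every base adds ≥2°C, Tm only increases with n, so the threshold is first crossed at n = 26.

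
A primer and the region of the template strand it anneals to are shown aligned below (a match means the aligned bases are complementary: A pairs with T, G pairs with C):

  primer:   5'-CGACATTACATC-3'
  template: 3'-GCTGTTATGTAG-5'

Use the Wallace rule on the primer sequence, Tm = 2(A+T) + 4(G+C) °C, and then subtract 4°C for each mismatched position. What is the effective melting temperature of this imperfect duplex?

Primer base counts: A=4, T=3, G=1, C=4 → A+T=7, G+C=5
Perfect-match Tm = 2(7) + 4(5) = 14 + 20 = 34°C
Mismatches (positions where the bases are not complementary): 1 (at position 6)
Effective Tm = 34 − 1×4 = 34 − 4 = 30°C

30°C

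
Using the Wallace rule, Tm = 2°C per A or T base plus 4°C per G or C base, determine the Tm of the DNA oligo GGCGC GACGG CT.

44°C

T=1, G=6, A=1, C=4
So N_AT = 2 and N_GC = 10.
Tm = 4·10 + 2·2 = 40 + 4 = 44°C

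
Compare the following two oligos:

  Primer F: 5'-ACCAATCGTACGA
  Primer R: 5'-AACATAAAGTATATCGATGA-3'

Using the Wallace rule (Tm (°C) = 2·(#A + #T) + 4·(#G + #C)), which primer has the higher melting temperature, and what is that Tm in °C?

Primer R, 50°C

Primer F: A+T=7, G+C=6 → Tm = 2(7)+4(6) = 38°C
Primer R: A+T=15, G+C=5 → Tm = 2(15)+4(5) = 50°C
38°C vs 50°C → primer R is higher.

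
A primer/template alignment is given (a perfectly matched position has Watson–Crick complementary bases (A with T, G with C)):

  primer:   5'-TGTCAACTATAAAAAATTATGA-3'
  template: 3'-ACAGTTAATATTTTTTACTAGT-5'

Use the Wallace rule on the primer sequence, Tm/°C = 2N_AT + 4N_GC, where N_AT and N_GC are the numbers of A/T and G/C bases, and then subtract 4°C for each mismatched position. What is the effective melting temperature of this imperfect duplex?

40°C

Primer base counts: A=11, T=7, G=2, C=2 → A+T=18, G+C=4
Perfect-match Tm = 2(18) + 4(4) = 36 + 16 = 52°C
Mismatches (positions where the bases are not complementary): 3 (at positions 7, 18, 21)
Effective Tm = 52 − 3×4 = 52 − 12 = 40°C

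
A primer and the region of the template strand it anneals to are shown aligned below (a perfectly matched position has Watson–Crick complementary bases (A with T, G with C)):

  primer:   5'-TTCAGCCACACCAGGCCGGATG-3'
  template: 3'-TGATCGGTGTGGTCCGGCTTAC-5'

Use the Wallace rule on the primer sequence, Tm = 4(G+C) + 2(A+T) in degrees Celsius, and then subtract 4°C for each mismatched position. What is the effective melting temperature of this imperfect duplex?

Primer base counts: A=5, T=3, G=6, C=8 → A+T=8, G+C=14
Perfect-match Tm = 2(8) + 4(14) = 16 + 56 = 72°C
Mismatches (positions where the bases are not complementary): 4 (at positions 1, 2, 3, 19)
Effective Tm = 72 − 4×4 = 72 − 16 = 56°C

56°C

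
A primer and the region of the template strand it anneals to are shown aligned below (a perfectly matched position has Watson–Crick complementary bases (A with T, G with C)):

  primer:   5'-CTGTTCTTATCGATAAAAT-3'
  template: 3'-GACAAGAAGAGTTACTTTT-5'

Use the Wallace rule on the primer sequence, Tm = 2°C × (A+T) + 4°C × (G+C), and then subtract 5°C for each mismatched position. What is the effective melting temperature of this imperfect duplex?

28°C

Primer base counts: A=6, T=8, G=2, C=3 → A+T=14, G+C=5
Perfect-match Tm = 2(14) + 4(5) = 28 + 20 = 48°C
Mismatches (positions where the bases are not complementary): 4 (at positions 9, 12, 15, 19)
Effective Tm = 48 − 4×5 = 48 − 20 = 28°C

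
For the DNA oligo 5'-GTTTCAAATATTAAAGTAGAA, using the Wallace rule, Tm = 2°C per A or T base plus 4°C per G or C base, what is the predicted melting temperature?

50°C

Base counts: C=1, G=3, A=10, T=7
A+T = 17, G+C = 4
Tm = 4·4 + 2·17 = 16 + 34 = 50°C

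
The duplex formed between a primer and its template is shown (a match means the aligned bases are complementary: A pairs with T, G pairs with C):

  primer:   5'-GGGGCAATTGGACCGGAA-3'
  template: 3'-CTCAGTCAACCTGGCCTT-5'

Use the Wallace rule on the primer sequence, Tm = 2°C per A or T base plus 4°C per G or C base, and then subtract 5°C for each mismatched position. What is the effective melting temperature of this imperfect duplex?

43°C

Primer base counts: A=5, T=2, G=8, C=3 → A+T=7, G+C=11
Perfect-match Tm = 2(7) + 4(11) = 14 + 44 = 58°C
Mismatches (positions where the bases are not complementary): 3 (at positions 2, 4, 7)
Effective Tm = 58 − 3×5 = 58 − 15 = 43°C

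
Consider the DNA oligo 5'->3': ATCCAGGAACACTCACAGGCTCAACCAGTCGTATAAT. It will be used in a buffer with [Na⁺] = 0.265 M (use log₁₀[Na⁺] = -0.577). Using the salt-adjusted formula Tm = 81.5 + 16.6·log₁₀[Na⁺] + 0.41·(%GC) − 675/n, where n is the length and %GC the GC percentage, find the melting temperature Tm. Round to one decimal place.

72.5°C

Length n = 37. Base counts: A=13, G=6, T=7, C=11
G+C = 17, so %GC = 17/37 × 100 = 45.946%
Salt term: 16.6 × (-0.577) = -9.578
GC term: 0.41 × 45.946 = 18.838; length term: −675/37 = −18.243
Tm = 81.5 + (-9.578) + 18.838 − 18.243 = 72.517 → 72.5°C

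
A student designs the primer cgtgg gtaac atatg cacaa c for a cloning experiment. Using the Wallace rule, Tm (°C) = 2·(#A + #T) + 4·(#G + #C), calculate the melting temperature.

Counting bases: C=5, A=7, T=4, G=5
So N_AT = 11 and N_GC = 10.
Tm = 2×11 + 4×10 = 62°C

62°C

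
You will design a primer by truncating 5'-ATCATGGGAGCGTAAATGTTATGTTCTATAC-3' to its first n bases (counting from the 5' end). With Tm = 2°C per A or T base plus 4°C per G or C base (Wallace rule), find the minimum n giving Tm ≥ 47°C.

n = 17

First 16 bases: ATCATGGGAGCGTAAA → Tm = 46°C (< 47°C)
First 17 bases: ATCATGGGAGCGTAAAT → Tm = 48°C (≥ 47°C)
Each additional base adds 2°C (A/T) or 4°C (G/C), so Tm is non-decreasing in n; n = 17 is the first length to reach 47°C.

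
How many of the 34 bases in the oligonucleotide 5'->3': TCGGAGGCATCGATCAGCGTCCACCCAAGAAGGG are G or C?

Base counts: C=10, G=11, T=4, A=9
G+C = 11 + 10 = 21

21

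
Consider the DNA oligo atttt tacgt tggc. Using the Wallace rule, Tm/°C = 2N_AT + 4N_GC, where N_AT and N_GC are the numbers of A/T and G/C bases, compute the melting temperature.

Counting bases: A=2, C=2, T=7, G=3
So N_AT = 9 and N_GC = 5.
Tm = 2(9) + 4(5) = 18 + 20 = 38°C

38°C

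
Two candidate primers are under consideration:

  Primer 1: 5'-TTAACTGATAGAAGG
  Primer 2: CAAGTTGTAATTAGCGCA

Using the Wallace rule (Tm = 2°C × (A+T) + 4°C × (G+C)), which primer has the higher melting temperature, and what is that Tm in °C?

Primer 2, 50°C

Primer 1: A+T=10, G+C=5 → Tm = 2(10)+4(5) = 40°C
Primer 2: A+T=11, G+C=7 → Tm = 2(11)+4(7) = 50°C
40°C vs 50°C → primer 2 is higher.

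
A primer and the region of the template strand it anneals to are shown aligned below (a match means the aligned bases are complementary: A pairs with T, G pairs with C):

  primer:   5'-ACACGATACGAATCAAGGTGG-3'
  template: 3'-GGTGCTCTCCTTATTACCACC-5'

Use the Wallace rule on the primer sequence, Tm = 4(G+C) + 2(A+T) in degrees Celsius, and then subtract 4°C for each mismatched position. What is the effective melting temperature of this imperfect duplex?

42°C

Primer base counts: A=8, T=3, G=6, C=4 → A+T=11, G+C=10
Perfect-match Tm = 2(11) + 4(10) = 22 + 40 = 62°C
Mismatches (positions where the bases are not complementary): 5 (at positions 1, 7, 9, 14, 16)
Effective Tm = 62 − 5×4 = 62 − 20 = 42°C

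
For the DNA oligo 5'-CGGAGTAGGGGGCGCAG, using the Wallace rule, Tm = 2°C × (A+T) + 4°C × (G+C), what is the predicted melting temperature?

Counting bases: C=3, T=1, G=10, A=3
AT pairs contribute 4, GC pairs contribute 13.
Tm = 4·13 + 2·4 = 52 + 8 = 60°C

60°C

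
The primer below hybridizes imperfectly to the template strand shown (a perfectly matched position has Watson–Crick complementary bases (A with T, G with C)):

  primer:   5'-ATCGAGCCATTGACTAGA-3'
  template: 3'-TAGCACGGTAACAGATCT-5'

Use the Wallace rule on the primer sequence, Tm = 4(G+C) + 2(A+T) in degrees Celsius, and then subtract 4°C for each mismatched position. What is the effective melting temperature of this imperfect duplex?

44°C

Primer base counts: A=6, T=4, G=4, C=4 → A+T=10, G+C=8
Perfect-match Tm = 2(10) + 4(8) = 20 + 32 = 52°C
Mismatches (positions where the bases are not complementary): 2 (at positions 5, 13)
Effective Tm = 52 − 2×4 = 52 − 8 = 44°C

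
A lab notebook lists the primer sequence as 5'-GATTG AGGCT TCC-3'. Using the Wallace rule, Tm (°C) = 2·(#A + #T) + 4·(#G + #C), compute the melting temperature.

40°C

G=4, T=4, A=2, C=3
So N_AT = 6 and N_GC = 7.
Tm = 4·7 + 2·6 = 28 + 12 = 40°C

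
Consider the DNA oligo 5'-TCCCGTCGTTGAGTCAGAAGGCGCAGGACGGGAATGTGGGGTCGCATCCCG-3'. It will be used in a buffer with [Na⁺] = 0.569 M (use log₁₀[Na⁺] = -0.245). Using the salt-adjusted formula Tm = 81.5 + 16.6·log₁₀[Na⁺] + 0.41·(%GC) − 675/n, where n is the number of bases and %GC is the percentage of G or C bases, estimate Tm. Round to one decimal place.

90.7°C

Length n = 51. Base counts: G=20, T=9, A=9, C=13
G+C = 33, so %GC = 33/51 × 100 = 64.706%
Salt term: 16.6 × (-0.245) = -4.067
GC term: 0.41 × 64.706 = 26.529; length term: −675/51 = −13.235
Tm = 81.5 + (-4.067) + 26.529 − 13.235 = 90.727 → 90.7°C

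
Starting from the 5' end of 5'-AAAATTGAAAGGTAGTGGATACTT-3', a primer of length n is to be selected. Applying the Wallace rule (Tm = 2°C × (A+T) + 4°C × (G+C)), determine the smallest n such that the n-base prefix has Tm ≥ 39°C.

n = 16

First 15 bases: AAAATTGAAAGGTAG → Tm = 38°C (< 39°C)
First 16 bases: AAAATTGAAAGGTAGT → Tm = 40°C (≥ 39°C)
Since every base adds ≥2°C, Tm only increases with n, so the threshold is first crossed at n = 16.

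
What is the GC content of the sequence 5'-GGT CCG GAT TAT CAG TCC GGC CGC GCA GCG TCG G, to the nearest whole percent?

T=6, A=4, G=13, C=11
G+C = 13 + 11 = 24 out of 34 bases
%GC = 24/34 × 100 = 70.59% ≈ 71%

71%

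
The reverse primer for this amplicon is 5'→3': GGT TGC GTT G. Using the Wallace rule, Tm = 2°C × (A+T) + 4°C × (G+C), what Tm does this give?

32°C

Base counts: T=4, C=1, A=0, G=5
So N_AT = 4 and N_GC = 6.
Tm = 2(4) + 4(6) = 8 + 24 = 32°C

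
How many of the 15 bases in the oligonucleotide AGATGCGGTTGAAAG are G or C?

7

Base counts: T=3, A=5, C=1, G=6
Total G or C: 6 + 1 = 7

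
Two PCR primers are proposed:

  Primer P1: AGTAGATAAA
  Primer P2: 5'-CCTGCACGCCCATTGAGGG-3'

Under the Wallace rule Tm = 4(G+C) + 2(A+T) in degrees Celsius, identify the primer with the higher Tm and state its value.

Primer P2, 64°C

Primer P1: A+T=8, G+C=2 → Tm = 2(8)+4(2) = 24°C
Primer P2: A+T=6, G+C=13 → Tm = 2(6)+4(13) = 64°C
24°C vs 64°C → primer P2 is higher.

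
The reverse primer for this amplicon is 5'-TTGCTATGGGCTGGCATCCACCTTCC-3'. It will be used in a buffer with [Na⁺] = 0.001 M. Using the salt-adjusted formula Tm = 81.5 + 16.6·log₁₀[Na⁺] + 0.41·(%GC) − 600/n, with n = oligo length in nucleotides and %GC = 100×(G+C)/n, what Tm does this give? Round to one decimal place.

Length n = 26. Base counts: C=9, T=8, A=3, G=6
G+C = 15, so %GC = 15/26 × 100 = 57.692%
Salt term: 16.6 × (-3) = -49.8
GC term: 0.41 × 57.692 = 23.654; length term: −600/26 = −23.077
Tm = 81.5 + (-49.8) + 23.654 − 23.077 = 32.277 → 32.3°C

32.3°C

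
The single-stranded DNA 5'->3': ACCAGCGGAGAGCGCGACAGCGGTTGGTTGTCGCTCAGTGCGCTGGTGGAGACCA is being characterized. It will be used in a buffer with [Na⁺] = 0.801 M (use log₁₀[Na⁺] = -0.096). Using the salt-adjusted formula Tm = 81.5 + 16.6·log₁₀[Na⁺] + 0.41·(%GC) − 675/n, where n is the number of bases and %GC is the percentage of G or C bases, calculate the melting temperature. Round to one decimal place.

94.5°C

Length n = 55. Scanning the sequence gives G=22, T=9, A=10, C=14.
G+C = 36, so %GC = 36/55 × 100 = 65.455%
Salt term: 16.6 × (-0.096) = -1.594
GC term: 0.41 × 65.455 = 26.837; length term: −675/55 = −12.273
Tm = 81.5 + (-1.594) + 26.837 − 12.273 = 94.47 → 94.5°C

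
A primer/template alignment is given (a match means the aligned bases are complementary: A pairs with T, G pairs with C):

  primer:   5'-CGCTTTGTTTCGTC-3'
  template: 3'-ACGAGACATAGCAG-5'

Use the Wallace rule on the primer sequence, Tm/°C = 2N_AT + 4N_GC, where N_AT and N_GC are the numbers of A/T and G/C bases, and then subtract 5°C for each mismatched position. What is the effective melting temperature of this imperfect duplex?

Primer base counts: A=0, T=7, G=3, C=4 → A+T=7, G+C=7
Perfect-match Tm = 2(7) + 4(7) = 14 + 28 = 42°C
Mismatches (positions where the bases are not complementary): 3 (at positions 1, 5, 9)
Effective Tm = 42 − 3×5 = 42 − 15 = 27°C

27°C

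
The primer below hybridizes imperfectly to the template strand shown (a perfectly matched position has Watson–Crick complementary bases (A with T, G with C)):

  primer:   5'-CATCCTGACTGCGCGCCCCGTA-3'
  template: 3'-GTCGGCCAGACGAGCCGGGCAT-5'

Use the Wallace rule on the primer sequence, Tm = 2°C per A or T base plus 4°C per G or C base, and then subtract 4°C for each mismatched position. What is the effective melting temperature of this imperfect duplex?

54°C

Primer base counts: A=3, T=4, G=5, C=10 → A+T=7, G+C=15
Perfect-match Tm = 2(7) + 4(15) = 14 + 60 = 74°C
Mismatches (positions where the bases are not complementary): 5 (at positions 3, 6, 8, 13, 16)
Effective Tm = 74 − 5×4 = 74 − 20 = 54°C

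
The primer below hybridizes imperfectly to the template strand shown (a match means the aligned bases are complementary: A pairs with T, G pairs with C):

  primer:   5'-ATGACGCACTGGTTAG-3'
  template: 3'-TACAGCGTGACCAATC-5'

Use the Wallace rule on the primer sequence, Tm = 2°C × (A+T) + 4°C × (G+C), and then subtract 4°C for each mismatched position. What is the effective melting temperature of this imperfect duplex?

44°C

Primer base counts: A=4, T=4, G=5, C=3 → A+T=8, G+C=8
Perfect-match Tm = 2(8) + 4(8) = 16 + 32 = 48°C
Mismatches (positions where the bases are not complementary): 1 (at position 4)
Effective Tm = 48 − 1×4 = 48 − 4 = 44°C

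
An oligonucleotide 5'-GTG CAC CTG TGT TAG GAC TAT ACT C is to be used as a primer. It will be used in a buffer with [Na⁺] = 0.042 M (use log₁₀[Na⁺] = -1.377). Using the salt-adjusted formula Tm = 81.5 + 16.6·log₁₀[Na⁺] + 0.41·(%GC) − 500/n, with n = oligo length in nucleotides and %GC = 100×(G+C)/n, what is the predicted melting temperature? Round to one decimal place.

58.3°C

Length n = 25. Counting bases: G=6, C=6, A=5, T=8
G+C = 12, so %GC = 12/25 × 100 = 48%
Salt term: 16.6 × (-1.377) = -22.858
GC term: 0.41 × 48 = 19.68; length term: −500/25 = −20
Tm = 81.5 + (-22.858) + 19.68 − 20 = 58.322 → 58.3°C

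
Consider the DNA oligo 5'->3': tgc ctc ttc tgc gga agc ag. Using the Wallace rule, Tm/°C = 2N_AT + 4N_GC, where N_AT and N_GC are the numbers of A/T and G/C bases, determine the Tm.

64°C

T=5, A=3, G=6, C=6
So N_AT = 8 and N_GC = 12.
Tm = 2(8) + 4(12) = 16 + 48 = 64°C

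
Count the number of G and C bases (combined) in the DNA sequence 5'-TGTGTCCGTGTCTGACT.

9

Base counts: T=7, G=5, C=4, A=1
Total G or C: 5 + 4 = 9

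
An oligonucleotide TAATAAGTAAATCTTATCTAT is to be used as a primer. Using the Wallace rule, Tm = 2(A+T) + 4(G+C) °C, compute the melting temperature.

Scanning the sequence gives C=2, A=9, G=1, T=9.
AT pairs contribute 18, GC pairs contribute 3.
Tm = 2×18 + 4×3 = 48°C

48°C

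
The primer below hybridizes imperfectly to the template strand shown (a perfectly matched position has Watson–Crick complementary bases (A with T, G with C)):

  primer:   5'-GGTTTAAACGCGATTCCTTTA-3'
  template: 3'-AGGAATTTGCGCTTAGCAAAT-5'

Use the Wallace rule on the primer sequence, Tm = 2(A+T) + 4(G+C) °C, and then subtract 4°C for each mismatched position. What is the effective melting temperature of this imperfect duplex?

Primer base counts: A=5, T=8, G=4, C=4 → A+T=13, G+C=8
Perfect-match Tm = 2(13) + 4(8) = 26 + 32 = 58°C
Mismatches (positions where the bases are not complementary): 5 (at positions 1, 2, 3, 14, 17)
Effective Tm = 58 − 5×4 = 58 − 20 = 38°C

38°C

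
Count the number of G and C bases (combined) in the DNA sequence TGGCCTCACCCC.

Scanning the sequence gives G=2, T=2, A=1, C=7.
Total G or C: 2 + 7 = 9

9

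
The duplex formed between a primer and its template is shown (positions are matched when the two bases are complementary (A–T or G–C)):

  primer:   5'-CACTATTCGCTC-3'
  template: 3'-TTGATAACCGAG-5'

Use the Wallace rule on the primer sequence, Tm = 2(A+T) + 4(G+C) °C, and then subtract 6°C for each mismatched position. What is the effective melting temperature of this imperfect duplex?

24°C

Primer base counts: A=2, T=4, G=1, C=5 → A+T=6, G+C=6
Perfect-match Tm = 2(6) + 4(6) = 12 + 24 = 36°C
Mismatches (positions where the bases are not complementary): 2 (at positions 1, 8)
Effective Tm = 36 − 2×6 = 36 − 12 = 24°C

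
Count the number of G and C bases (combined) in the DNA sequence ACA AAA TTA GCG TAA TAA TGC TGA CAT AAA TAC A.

9

Scanning the sequence gives G=4, T=8, A=17, C=5.
Total G or C: 4 + 5 = 9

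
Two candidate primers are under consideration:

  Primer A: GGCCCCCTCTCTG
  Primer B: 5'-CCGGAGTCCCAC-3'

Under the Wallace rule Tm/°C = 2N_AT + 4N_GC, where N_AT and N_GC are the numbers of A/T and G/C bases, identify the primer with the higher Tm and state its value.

Primer A, 46°C

Primer A: A+T=3, G+C=10 → Tm = 2(3)+4(10) = 46°C
Primer B: A+T=3, G+C=9 → Tm = 2(3)+4(9) = 42°C
46°C vs 42°C → primer A is higher.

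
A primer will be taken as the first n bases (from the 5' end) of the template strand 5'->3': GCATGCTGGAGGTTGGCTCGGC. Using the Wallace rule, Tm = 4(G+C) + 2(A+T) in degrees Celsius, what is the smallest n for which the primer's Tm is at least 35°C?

n = 11

First 10 bases: GCATGCTGGA → Tm = 32°C (< 35°C)
First 11 bases: GCATGCTGGAG → Tm = 36°C (≥ 35°C)
Each additional base adds 2°C (A/T) or 4°C (G/C), so Tm is non-decreasing in n; n = 11 is the first length to reach 35°C.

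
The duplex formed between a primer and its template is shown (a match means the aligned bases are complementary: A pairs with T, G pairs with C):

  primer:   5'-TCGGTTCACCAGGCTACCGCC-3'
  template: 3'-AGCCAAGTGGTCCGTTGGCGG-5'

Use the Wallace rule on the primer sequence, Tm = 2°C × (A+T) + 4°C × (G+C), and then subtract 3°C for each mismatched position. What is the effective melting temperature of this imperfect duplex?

67°C

Primer base counts: A=3, T=4, G=5, C=9 → A+T=7, G+C=14
Perfect-match Tm = 2(7) + 4(14) = 14 + 56 = 70°C
Mismatches (positions where the bases are not complementary): 1 (at position 15)
Effective Tm = 70 − 1×3 = 70 − 3 = 67°C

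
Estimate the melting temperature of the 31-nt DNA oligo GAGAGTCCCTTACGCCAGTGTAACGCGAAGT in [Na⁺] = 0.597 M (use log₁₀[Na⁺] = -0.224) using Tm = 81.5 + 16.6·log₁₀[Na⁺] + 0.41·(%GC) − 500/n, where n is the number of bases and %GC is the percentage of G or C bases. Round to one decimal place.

84.1°C

Length n = 31. Counting bases: C=8, G=9, A=8, T=6
G+C = 17, so %GC = 17/31 × 100 = 54.839%
Salt term: 16.6 × (-0.224) = -3.718
GC term: 0.41 × 54.839 = 22.484; length term: −500/31 = −16.129
Tm = 81.5 + (-3.718) + 22.484 − 16.129 = 84.137 → 84.1°C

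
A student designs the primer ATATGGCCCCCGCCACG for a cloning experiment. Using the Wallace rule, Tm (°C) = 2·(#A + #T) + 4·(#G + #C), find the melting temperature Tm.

Base counts: T=2, G=4, A=3, C=8
A+T = 5, G+C = 12
Tm = 2×5 + 4×12 = 58°C

58°C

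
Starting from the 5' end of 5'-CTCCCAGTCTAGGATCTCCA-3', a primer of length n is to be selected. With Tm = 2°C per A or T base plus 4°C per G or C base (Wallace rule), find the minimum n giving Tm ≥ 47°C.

n = 16

First 15 bases: CTCCCAGTCTAGGAT → Tm = 46°C (< 47°C)
First 16 bases: CTCCCAGTCTAGGATC → Tm = 50°C (≥ 47°C)
Each additional base adds 2°C (A/T) or 4°C (G/C), so Tm is non-decreasing in n; n = 16 is the first length to reach 47°C.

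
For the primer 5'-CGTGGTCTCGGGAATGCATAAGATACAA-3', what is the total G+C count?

Base counts: G=8, A=9, T=6, C=5
G+C = 8 + 5 = 13

13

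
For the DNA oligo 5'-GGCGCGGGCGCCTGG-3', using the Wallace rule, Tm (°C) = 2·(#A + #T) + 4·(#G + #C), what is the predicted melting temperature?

Scanning the sequence gives T=1, C=5, G=9, A=0.
A+T = 1, G+C = 14
Tm = 2(1) + 4(14) = 2 + 56 = 58°C

58°C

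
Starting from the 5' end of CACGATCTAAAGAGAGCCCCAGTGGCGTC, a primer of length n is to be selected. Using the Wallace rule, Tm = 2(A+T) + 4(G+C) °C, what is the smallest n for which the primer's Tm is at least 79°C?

First 25 bases: CACGATCTAAAGAGAGCCCCAGTGG → Tm = 78°C (< 79°C)
First 26 bases: CACGATCTAAAGAGAGCCCCAGTGGC → Tm = 82°C (≥ 79°C)
Each additional base adds 2°C (A/T) or 4°C (G/C), so Tm is non-decreasing in n; n = 26 is the first length to reach 79°C.

n = 26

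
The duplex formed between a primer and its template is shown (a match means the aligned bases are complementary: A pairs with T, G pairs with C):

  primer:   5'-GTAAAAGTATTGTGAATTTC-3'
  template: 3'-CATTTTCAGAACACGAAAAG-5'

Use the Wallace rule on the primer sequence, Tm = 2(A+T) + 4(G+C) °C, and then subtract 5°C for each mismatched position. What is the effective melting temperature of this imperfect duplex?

35°C

Primer base counts: A=7, T=8, G=4, C=1 → A+T=15, G+C=5
Perfect-match Tm = 2(15) + 4(5) = 30 + 20 = 50°C
Mismatches (positions where the bases are not complementary): 3 (at positions 9, 15, 16)
Effective Tm = 50 − 3×5 = 50 − 15 = 35°C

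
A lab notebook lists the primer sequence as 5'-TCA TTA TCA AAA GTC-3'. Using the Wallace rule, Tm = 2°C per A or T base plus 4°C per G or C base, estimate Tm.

Scanning the sequence gives T=5, A=6, G=1, C=3.
AT pairs contribute 11, GC pairs contribute 4.
Tm = 2×11 + 4×4 = 38°C

38°C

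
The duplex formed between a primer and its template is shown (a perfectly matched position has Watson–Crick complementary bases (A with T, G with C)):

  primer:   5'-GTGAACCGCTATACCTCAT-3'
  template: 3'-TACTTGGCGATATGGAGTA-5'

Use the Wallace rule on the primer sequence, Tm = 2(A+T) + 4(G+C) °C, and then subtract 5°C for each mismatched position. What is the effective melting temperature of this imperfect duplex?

Primer base counts: A=5, T=5, G=3, C=6 → A+T=10, G+C=9
Perfect-match Tm = 2(10) + 4(9) = 20 + 36 = 56°C
Mismatches (positions where the bases are not complementary): 1 (at position 1)
Effective Tm = 56 − 1×5 = 56 − 5 = 51°C

51°C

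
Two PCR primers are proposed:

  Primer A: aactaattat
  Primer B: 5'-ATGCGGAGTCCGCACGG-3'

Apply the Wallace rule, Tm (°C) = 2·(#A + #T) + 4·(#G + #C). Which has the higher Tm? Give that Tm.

Primer B, 58°C

Primer A: A+T=9, G+C=1 → Tm = 2(9)+4(1) = 22°C
Primer B: A+T=5, G+C=12 → Tm = 2(5)+4(12) = 58°C
22°C vs 58°C → primer B is higher.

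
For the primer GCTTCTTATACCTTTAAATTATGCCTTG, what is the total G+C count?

Scanning the sequence gives T=13, G=3, A=6, C=6.
G+C = 3 + 6 = 9

9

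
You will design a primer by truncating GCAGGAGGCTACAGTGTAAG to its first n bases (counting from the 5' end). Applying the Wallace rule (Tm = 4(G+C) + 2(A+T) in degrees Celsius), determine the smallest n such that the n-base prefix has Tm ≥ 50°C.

n = 16

First 15 bases: GCAGGAGGCTACAGT → Tm = 48°C (< 50°C)
First 16 bases: GCAGGAGGCTACAGTG → Tm = 52°C (≥ 50°C)
Each additional base adds 2°C (A/T) or 4°C (G/C), so Tm is non-decreasing in n; n = 16 is the first length to reach 50°C.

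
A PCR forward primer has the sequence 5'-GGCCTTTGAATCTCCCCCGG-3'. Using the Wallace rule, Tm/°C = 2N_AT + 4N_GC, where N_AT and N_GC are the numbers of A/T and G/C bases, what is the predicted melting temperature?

Counting bases: G=5, T=5, C=8, A=2
So N_AT = 7 and N_GC = 13.
Tm = 4·13 + 2·7 = 52 + 14 = 66°C

66°C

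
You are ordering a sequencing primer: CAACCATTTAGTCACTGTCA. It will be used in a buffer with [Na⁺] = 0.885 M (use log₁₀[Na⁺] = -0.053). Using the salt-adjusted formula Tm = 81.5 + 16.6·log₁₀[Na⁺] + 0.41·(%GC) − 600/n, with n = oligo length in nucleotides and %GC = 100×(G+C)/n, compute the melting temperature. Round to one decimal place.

Length n = 20. G=2, A=6, C=6, T=6
G+C = 8, so %GC = 8/20 × 100 = 40%
Salt term: 16.6 × (-0.053) = -0.88
GC term: 0.41 × 40 = 16.4; length term: −600/20 = −30
Tm = 81.5 + (-0.88) + 16.4 − 30 = 67.02 → 67.0°C

67.0°C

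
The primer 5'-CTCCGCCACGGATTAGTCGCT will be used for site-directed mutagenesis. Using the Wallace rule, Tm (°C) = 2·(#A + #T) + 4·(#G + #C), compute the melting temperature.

C=8, A=3, T=5, G=5
A+T = 8, G+C = 13
Tm = 4·13 + 2·8 = 52 + 16 = 68°C

68°C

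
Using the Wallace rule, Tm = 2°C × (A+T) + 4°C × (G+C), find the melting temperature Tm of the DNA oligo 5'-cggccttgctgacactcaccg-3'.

Scanning the sequence gives A=3, C=9, T=4, G=5.
A+T = 7, G+C = 14
Tm = 2(7) + 4(14) = 14 + 56 = 70°C

70°C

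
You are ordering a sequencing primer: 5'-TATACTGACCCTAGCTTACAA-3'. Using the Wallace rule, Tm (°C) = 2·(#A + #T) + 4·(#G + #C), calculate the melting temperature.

58°C

Base counts: A=7, G=2, T=6, C=6
A+T = 13, G+C = 8
Tm = 2(13) + 4(8) = 26 + 32 = 58°C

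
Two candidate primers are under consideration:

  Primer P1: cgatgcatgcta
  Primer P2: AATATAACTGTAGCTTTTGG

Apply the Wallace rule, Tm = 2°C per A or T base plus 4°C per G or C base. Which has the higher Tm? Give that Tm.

Primer P1: A+T=6, G+C=6 → Tm = 2(6)+4(6) = 36°C
Primer P2: A+T=14, G+C=6 → Tm = 2(14)+4(6) = 52°C
36°C vs 52°C → primer P2 is higher.

Primer P2, 52°C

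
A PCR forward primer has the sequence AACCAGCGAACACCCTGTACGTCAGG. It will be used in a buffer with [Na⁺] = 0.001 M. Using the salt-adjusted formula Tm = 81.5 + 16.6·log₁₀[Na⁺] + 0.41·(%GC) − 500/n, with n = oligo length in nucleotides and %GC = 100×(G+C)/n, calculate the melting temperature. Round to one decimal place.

Length n = 26. Counting bases: G=6, T=3, C=9, A=8
G+C = 15, so %GC = 15/26 × 100 = 57.692%
Salt term: 16.6 × (-3) = -49.8
GC term: 0.41 × 57.692 = 23.654; length term: −500/26 = −19.231
Tm = 81.5 + (-49.8) + 23.654 − 19.231 = 36.123 → 36.1°C

36.1°C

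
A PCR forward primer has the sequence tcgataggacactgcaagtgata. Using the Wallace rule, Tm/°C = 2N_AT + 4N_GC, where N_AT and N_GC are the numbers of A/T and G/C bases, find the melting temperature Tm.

66°C

Base counts: T=5, C=4, A=8, G=6
AT pairs contribute 13, GC pairs contribute 10.
Tm = 2(13) + 4(10) = 26 + 40 = 66°C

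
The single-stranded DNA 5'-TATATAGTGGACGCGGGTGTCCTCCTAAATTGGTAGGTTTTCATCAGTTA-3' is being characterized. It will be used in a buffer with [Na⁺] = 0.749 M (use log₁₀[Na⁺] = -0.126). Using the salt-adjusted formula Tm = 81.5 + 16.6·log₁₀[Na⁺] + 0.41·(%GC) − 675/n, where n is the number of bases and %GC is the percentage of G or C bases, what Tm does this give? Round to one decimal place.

83.1°C

Length n = 50. Counting bases: G=13, T=18, C=8, A=11
G+C = 21, so %GC = 21/50 × 100 = 42%
Salt term: 16.6 × (-0.126) = -2.092
GC term: 0.41 × 42 = 17.22; length term: −675/50 = −13.5
Tm = 81.5 + (-2.092) + 17.22 − 13.5 = 83.128 → 83.1°C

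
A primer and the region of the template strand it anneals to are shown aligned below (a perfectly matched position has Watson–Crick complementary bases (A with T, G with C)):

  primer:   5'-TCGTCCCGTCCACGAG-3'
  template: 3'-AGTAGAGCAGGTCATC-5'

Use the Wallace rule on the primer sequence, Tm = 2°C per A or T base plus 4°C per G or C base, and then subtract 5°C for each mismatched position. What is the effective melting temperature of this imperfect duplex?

34°C

Primer base counts: A=2, T=3, G=4, C=7 → A+T=5, G+C=11
Perfect-match Tm = 2(5) + 4(11) = 10 + 44 = 54°C
Mismatches (positions where the bases are not complementary): 4 (at positions 3, 6, 13, 14)
Effective Tm = 54 − 4×5 = 54 − 20 = 34°C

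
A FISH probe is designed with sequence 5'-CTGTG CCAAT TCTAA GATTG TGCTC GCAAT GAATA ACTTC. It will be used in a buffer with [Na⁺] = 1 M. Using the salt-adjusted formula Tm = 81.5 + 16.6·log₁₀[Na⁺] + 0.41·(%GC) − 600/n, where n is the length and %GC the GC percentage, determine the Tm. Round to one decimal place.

Length n = 40. G=7, C=9, T=13, A=11
G+C = 16, so %GC = 16/40 × 100 = 40%
Salt term: 16.6 × (0) = 0
GC term: 0.41 × 40 = 16.4; length term: −600/40 = −15
Tm = 81.5 + (0) + 16.4 − 15 = 82.9 → 82.9°C

82.9°C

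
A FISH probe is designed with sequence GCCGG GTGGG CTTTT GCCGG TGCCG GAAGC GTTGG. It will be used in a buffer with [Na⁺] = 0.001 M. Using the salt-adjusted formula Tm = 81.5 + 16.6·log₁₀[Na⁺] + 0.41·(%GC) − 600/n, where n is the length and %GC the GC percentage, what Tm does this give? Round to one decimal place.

43.8°C

Length n = 35. Counting bases: G=17, T=8, C=8, A=2
G+C = 25, so %GC = 25/35 × 100 = 71.429%
Salt term: 16.6 × (-3) = -49.8
GC term: 0.41 × 71.429 = 29.286; length term: −600/35 = −17.143
Tm = 81.5 + (-49.8) + 29.286 − 17.143 = 43.843 → 43.8°C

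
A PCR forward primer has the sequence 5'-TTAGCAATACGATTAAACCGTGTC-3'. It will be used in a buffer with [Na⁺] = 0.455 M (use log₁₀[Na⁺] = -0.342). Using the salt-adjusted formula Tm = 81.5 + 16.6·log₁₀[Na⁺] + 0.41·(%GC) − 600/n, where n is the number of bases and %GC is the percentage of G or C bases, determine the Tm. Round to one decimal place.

Length n = 24. Counting bases: T=7, C=5, G=4, A=8
G+C = 9, so %GC = 9/24 × 100 = 37.5%
Salt term: 16.6 × (-0.342) = -5.677
GC term: 0.41 × 37.5 = 15.375; length term: −600/24 = −25
Tm = 81.5 + (-5.677) + 15.375 − 25 = 66.198 → 66.2°C

66.2°C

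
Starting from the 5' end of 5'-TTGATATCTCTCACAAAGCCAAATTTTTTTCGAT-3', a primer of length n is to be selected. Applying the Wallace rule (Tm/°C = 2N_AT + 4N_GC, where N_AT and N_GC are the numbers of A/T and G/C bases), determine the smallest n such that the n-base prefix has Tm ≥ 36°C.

First 13 bases: TTGATATCTCTCA → Tm = 34°C (< 36°C)
First 14 bases: TTGATATCTCTCAC → Tm = 38°C (≥ 36°C)
Since every base adds ≥2°C, Tm only increases with n, so the threshold is first crossed at n = 14.

n = 14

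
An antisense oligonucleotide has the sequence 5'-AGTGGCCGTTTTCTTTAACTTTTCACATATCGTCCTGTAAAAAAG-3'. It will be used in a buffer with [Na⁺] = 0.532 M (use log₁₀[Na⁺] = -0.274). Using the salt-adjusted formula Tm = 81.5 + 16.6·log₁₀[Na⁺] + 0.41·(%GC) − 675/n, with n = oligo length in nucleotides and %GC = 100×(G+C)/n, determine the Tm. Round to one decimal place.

76.5°C

Length n = 45. Scanning the sequence gives C=9, T=17, A=12, G=7.
G+C = 16, so %GC = 16/45 × 100 = 35.556%
Salt term: 16.6 × (-0.274) = -4.548
GC term: 0.41 × 35.556 = 14.578; length term: −675/45 = −15
Tm = 81.5 + (-4.548) + 14.578 − 15 = 76.53 → 76.5°C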